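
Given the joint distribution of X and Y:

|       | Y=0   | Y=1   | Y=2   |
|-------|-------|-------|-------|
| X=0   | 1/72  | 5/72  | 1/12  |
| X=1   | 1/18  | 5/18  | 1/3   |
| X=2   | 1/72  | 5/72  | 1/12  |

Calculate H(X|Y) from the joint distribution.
Marginal P(Y) (column sums):
  P(Y=0) = 1/72 + 1/18 + 1/72 = 1/12
  P(Y=1) = 5/72 + 5/18 + 5/72 = 5/12
  P(Y=2) = 1/12 + 1/3 + 1/12 = 1/2

H(X|Y) = -Σ P(X,Y)·log₂ P(X|Y), where P(X|Y) = P(X,Y) / P(Y)
  (X=0,Y=0): P(X|Y) = (1/72)/(1/12) = 1/6;  -(1/72)·log₂(1/6) = 0.0359
  (X=0,Y=1): P(X|Y) = (5/72)/(5/12) = 1/6;  -(5/72)·log₂(1/6) = 0.1795
  (X=0,Y=2): P(X|Y) = (1/12)/(1/2) = 1/6;  -(1/12)·log₂(1/6) = 0.2154
  (X=1,Y=0): P(X|Y) = (1/18)/(1/12) = 2/3;  -(1/18)·log₂(2/3) = 0.0325
  (X=1,Y=1): P(X|Y) = (5/18)/(5/12) = 2/3;  -(5/18)·log₂(2/3) = 0.1625
  (X=1,Y=2): P(X|Y) = (1/3)/(1/2) = 2/3;  -(1/3)·log₂(2/3) = 0.1950
  (X=2,Y=0): P(X|Y) = (1/72)/(1/12) = 1/6;  -(1/72)·log₂(1/6) = 0.0359
  (X=2,Y=1): P(X|Y) = (5/72)/(5/12) = 1/6;  -(5/72)·log₂(1/6) = 0.1795
  (X=2,Y=2): P(X|Y) = (1/12)/(1/2) = 1/6;  -(1/12)·log₂(1/6) = 0.2154
H(X|Y) = 0.0359 + 0.1795 + 0.2154 + 0.0325 + 0.1625 + 0.1950 + 0.0359 + 0.1795 + 0.2154
  = 1.2516 bits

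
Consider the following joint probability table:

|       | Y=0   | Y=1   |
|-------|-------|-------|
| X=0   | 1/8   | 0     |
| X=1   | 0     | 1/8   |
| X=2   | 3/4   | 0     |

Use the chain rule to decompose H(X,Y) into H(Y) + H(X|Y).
By the chain rule: H(X,Y) = H(Y) + H(X|Y)

Marginal P(Y) (column sums):
  P(Y=0) = 1/8 + 0 + 3/4 = 7/8
  P(Y=1) = 0 + 1/8 + 0 = 1/8
H(Y) = -[(7/8)·log₂(7/8) + (1/8)·log₂(1/8)]
  = 0.1686 + 0.3750
  = 0.5436 bits
H(X|Y) = -Σ P(X,Y)·log₂ P(X|Y), where P(X|Y) = P(X,Y) / P(Y)
  (cells with P(X,Y) = 0 contribute 0)
  (X=0,Y=0): P(X|Y) = (1/8)/(7/8) = 1/7;  -(1/8)·log₂(1/7) = 0.3509
  (X=1,Y=1): P(X|Y) = (1/8)/(1/8) = 1;  -(1/8)·log₂(1) = 0.0000
  (X=2,Y=0): P(X|Y) = (3/4)/(7/8) = 6/7;  -(3/4)·log₂(6/7) = 0.1668
H(X|Y) = 0.3509 + 0.0000 + 0.1668
  = 0.5177 bits

H(X,Y) = H(Y) + H(X|Y) = 0.5436 + 0.5177 = 1.0613 bits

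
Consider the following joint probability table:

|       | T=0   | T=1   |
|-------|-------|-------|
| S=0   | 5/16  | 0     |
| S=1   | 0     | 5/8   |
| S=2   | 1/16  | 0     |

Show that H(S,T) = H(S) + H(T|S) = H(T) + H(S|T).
Marginal P(S) (row sums):
  P(S=0) = 5/16 + 0 = 5/16
  P(S=1) = 0 + 5/8 = 5/8
  P(S=2) = 1/16 + 0 = 1/16
Marginal P(T) (column sums):
  P(T=0) = 5/16 + 0 + 1/16 = 3/8
  P(T=1) = 0 + 5/8 + 0 = 5/8

Decomposition 1: H(S) + H(T|S)
H(S) = -[(5/16)·log₂(5/16) + (5/8)·log₂(5/8) + (1/16)·log₂(1/16)]
  = 0.5244 + 0.4238 + 0.2500
  = 1.1982 bits
H(T|S) = -Σ P(S,T)·log₂ P(T|S), where P(T|S) = P(S,T) / P(S)
  (cells with P(S,T) = 0 contribute 0)
  (S=0,T=0): P(T|S) = (5/16)/(5/16) = 1;  -(5/16)·log₂(1) = 0.0000
  (S=1,T=1): P(T|S) = (5/8)/(5/8) = 1;  -(5/8)·log₂(1) = 0.0000
  (S=2,T=0): P(T|S) = (1/16)/(1/16) = 1;  -(1/16)·log₂(1) = 0.0000
H(T|S) = 0.0000 + 0.0000 + 0.0000
  = 0.0000 bits
H(S) + H(T|S) = 1.1982 + 0.0000 = 1.1982 bits

Decomposition 2: H(T) + H(S|T)
H(T) = -[(3/8)·log₂(3/8) + (5/8)·log₂(5/8)]
  = 0.5306 + 0.4238
  = 0.9544 bits
H(S|T) = -Σ P(S,T)·log₂ P(S|T), where P(S|T) = P(S,T) / P(T)
  (cells with P(S,T) = 0 contribute 0)
  (S=0,T=0): P(S|T) = (5/16)/(3/8) = 5/6;  -(5/16)·log₂(5/6) = 0.0822
  (S=1,T=1): P(S|T) = (5/8)/(5/8) = 1;  -(5/8)·log₂(1) = 0.0000
  (S=2,T=0): P(S|T) = (1/16)/(3/8) = 1/6;  -(1/16)·log₂(1/6) = 0.1616
H(S|T) = 0.0822 + 0.0000 + 0.1616
  = 0.2438 bits
H(T) + H(S|T) = 0.9544 + 0.2438 = 1.1982 bits

Direct computation of the joint entropy:
H(S,T) = -[(5/16)·log₂(5/16) + (5/8)·log₂(5/8) + (1/16)·log₂(1/16)]
  = 0.5244 + 0.4238 + 0.2500
  = 1.1982 bits

All three agree: H(S,T) = 1.1982 bits ✓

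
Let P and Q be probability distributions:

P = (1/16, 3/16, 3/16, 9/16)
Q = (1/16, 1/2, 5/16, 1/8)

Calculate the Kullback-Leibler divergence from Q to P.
D(P||Q) = Σ P(i) log₂(P(i)/Q(i))
  i=0: (1/16) × log₂((1/16)/(1/16)) = (1/16) × log₂(1) = 0.0000
  i=1: (3/16) × log₂((3/16)/(1/2)) = (3/16) × log₂(3/8) = -0.2653
  i=2: (3/16) × log₂((3/16)/(5/16)) = (3/16) × log₂(3/5) = -0.1382
  i=3: (9/16) × log₂((9/16)/(1/8)) = (9/16) × log₂(9/2) = 1.2206
D(P||Q) = 0.0000 - 0.2653 - 0.1382 + 1.2206
  = 0.8171 bits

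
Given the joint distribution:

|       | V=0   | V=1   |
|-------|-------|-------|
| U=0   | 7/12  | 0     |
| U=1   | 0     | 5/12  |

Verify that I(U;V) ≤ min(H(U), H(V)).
Marginal P(U) (row sums):
  P(U=0) = 7/12 + 0 = 7/12
  P(U=1) = 0 + 5/12 = 5/12
Marginal P(V) (column sums):
  P(V=0) = 7/12 + 0 = 7/12
  P(V=1) = 0 + 5/12 = 5/12

H(U) = -[(7/12)·log₂(7/12) + (5/12)·log₂(5/12)]
  = 0.4536 + 0.5263
  = 0.9799 bits
H(V) = -[(7/12)·log₂(7/12) + (5/12)·log₂(5/12)]
  = 0.4536 + 0.5263
  = 0.9799 bits
H(U,V) = -[(7/12)·log₂(7/12) + (5/12)·log₂(5/12)]
  = 0.4536 + 0.5263
  = 0.9799 bits

I(U;V) = H(U) + H(V) - H(U,V)
  = 0.9799 + 0.9799 - 0.9799
  = 0.9799 bits

min(H(U), H(V)) = min(0.9799, 0.9799) = 0.9799 bits
Since 0.9799 ≤ 0.9799, the bound is satisfied ✓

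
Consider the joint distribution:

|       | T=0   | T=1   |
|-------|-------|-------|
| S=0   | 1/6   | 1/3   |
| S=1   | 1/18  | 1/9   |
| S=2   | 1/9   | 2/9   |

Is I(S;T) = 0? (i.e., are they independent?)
Marginal P(S) (row sums):
  P(S=0) = 1/6 + 1/3 = 1/2
  P(S=1) = 1/18 + 1/9 = 1/6
  P(S=2) = 1/9 + 2/9 = 1/3
Marginal P(T) (column sums):
  P(T=0) = 1/6 + 1/18 + 1/9 = 1/3
  P(T=1) = 1/3 + 1/9 + 2/9 = 2/3

S and T are independent iff P(S=i,T=j) = P(S=i)·P(T=j) for every cell.
  P(S=0)·P(T=0) = 1/2 × 1/3 = 1/6 = P(S=0,T=0) ✓
  P(S=0)·P(T=1) = 1/2 × 2/3 = 1/3 = P(S=0,T=1) ✓
  P(S=1)·P(T=0) = 1/6 × 1/3 = 1/18 = P(S=1,T=0) ✓
  P(S=1)·P(T=1) = 1/6 × 2/3 = 1/9 = P(S=1,T=1) ✓
  P(S=2)·P(T=0) = 1/3 × 1/3 = 1/9 = P(S=2,T=0) ✓
  P(S=2)·P(T=1) = 1/3 × 2/3 = 2/9 = P(S=2,T=1) ✓

Yes, S and T are independent: every cell factors, so I(S;T) = 0 bits.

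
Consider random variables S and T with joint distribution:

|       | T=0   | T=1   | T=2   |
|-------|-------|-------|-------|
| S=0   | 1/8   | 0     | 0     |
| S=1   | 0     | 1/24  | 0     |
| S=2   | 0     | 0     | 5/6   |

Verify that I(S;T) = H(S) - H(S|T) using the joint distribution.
Left side, from I(S;T) = H(S) + H(T) - H(S,T):
Marginal P(S) (row sums):
  P(S=0) = 1/8 + 0 + 0 = 1/8
  P(S=1) = 0 + 1/24 + 0 = 1/24
  P(S=2) = 0 + 0 + 5/6 = 5/6
Marginal P(T) (column sums):
  P(T=0) = 1/8 + 0 + 0 = 1/8
  P(T=1) = 0 + 1/24 + 0 = 1/24
  P(T=2) = 0 + 0 + 5/6 = 5/6

H(S) = -[(1/8)·log₂(1/8) + (1/24)·log₂(1/24) + (5/6)·log₂(5/6)]
  = 0.3750 + 0.1910 + 0.2192
  = 0.7852 bits
H(T) = -[(1/8)·log₂(1/8) + (1/24)·log₂(1/24) + (5/6)·log₂(5/6)]
  = 0.3750 + 0.1910 + 0.2192
  = 0.7852 bits
H(S,T) = -[(1/8)·log₂(1/8) + (1/24)·log₂(1/24) + (5/6)·log₂(5/6)]
  = 0.3750 + 0.1910 + 0.2192
  = 0.7852 bits

I(S;T) = H(S) + H(T) - H(S,T)
  = 0.7852 + 0.7852 - 0.7852
  = 0.7852 bits

Right side, with H(S|T) computed directly from the conditional probabilities:
H(S|T) = -Σ P(S,T)·log₂ P(S|T), where P(S|T) = P(S,T) / P(T)
  (cells with P(S,T) = 0 contribute 0)
  (S=0,T=0): P(S|T) = (1/8)/(1/8) = 1;  -(1/8)·log₂(1) = 0.0000
  (S=1,T=1): P(S|T) = (1/24)/(1/24) = 1;  -(1/24)·log₂(1) = 0.0000
  (S=2,T=2): P(S|T) = (5/6)/(5/6) = 1;  -(5/6)·log₂(1) = 0.0000
H(S|T) = 0.0000 + 0.0000 + 0.0000
  = 0.0000 bits
H(S) - H(S|T) = 0.7852 - 0.0000 = 0.7852 bits

Both sides equal 0.7852 bits, so I(S;T) = H(S) - H(S|T) ✓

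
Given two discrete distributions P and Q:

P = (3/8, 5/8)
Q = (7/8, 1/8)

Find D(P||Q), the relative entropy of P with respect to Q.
D(P||Q) = Σ P(i) log₂(P(i)/Q(i))
  i=0: (3/8) × log₂((3/8)/(7/8)) = (3/8) × log₂(3/7) = -0.4584
  i=1: (5/8) × log₂((5/8)/(1/8)) = (5/8) × log₂(5) = 1.4512
D(P||Q) = -0.4584 + 1.4512
  = 0.9928 bits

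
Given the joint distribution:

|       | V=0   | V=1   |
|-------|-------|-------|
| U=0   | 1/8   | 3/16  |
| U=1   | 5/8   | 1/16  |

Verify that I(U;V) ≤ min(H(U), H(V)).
Marginal P(U) (row sums):
  P(U=0) = 1/8 + 3/16 = 5/16
  P(U=1) = 5/8 + 1/16 = 11/16
Marginal P(V) (column sums):
  P(V=0) = 1/8 + 5/8 = 3/4
  P(V=1) = 3/16 + 1/16 = 1/4

H(U) = -[(5/16)·log₂(5/16) + (11/16)·log₂(11/16)]
  = 0.5244 + 0.3716
  = 0.8960 bits
H(V) = -[(3/4)·log₂(3/4) + (1/4)·log₂(1/4)]
  = 0.3113 + 0.5000
  = 0.8113 bits
H(U,V) = -[(1/8)·log₂(1/8) + (3/16)·log₂(3/16) + (5/8)·log₂(5/8) + (1/16)·log₂(1/16)]
  = 0.3750 + 0.4528 + 0.4238 + 0.2500
  = 1.5016 bits

I(U;V) = H(U) + H(V) - H(U,V)
  = 0.8960 + 0.8113 - 1.5016
  = 0.2057 bits

min(H(U), H(V)) = min(0.8960, 0.8113) = 0.8113 bits
Since 0.2057 ≤ 0.8113, the bound is satisfied ✓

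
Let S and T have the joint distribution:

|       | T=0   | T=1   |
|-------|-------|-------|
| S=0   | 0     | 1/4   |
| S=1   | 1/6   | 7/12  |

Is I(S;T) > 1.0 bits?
Marginal P(S) (row sums):
  P(S=0) = 0 + 1/4 = 1/4
  P(S=1) = 1/6 + 7/12 = 3/4
Marginal P(T) (column sums):
  P(T=0) = 0 + 1/6 = 1/6
  P(T=1) = 1/4 + 7/12 = 5/6

H(S) = -[(1/4)·log₂(1/4) + (3/4)·log₂(3/4)]
  = 0.5000 + 0.3113
  = 0.8113 bits
H(T) = -[(1/6)·log₂(1/6) + (5/6)·log₂(5/6)]
  = 0.4308 + 0.2192
  = 0.6500 bits
H(S,T) = -[(1/4)·log₂(1/4) + (1/6)·log₂(1/6) + (7/12)·log₂(7/12)]
  = 0.5000 + 0.4308 + 0.4536
  = 1.3844 bits

I(S;T) = H(S) + H(T) - H(S,T)
  = 0.8113 + 0.6500 - 1.3844
  = 0.0769 bits

No. I(S;T) = 0.0769 bits, which is ≤ 1.0 bits.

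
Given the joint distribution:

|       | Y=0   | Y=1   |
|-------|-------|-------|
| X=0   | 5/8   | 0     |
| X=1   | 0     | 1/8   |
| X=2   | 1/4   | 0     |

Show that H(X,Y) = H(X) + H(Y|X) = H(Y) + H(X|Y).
Marginal P(X) (row sums):
  P(X=0) = 5/8 + 0 = 5/8
  P(X=1) = 0 + 1/8 = 1/8
  P(X=2) = 1/4 + 0 = 1/4
Marginal P(Y) (column sums):
  P(Y=0) = 5/8 + 0 + 1/4 = 7/8
  P(Y=1) = 0 + 1/8 + 0 = 1/8

Decomposition 1: H(X) + H(Y|X)
H(X) = -[(5/8)·log₂(5/8) + (1/8)·log₂(1/8) + (1/4)·log₂(1/4)]
  = 0.4238 + 0.3750 + 0.5000
  = 1.2988 bits
H(Y|X) = -Σ P(X,Y)·log₂ P(Y|X), where P(Y|X) = P(X,Y) / P(X)
  (cells with P(X,Y) = 0 contribute 0)
  (X=0,Y=0): P(Y|X) = (5/8)/(5/8) = 1;  -(5/8)·log₂(1) = 0.0000
  (X=1,Y=1): P(Y|X) = (1/8)/(1/8) = 1;  -(1/8)·log₂(1) = 0.0000
  (X=2,Y=0): P(Y|X) = (1/4)/(1/4) = 1;  -(1/4)·log₂(1) = 0.0000
H(Y|X) = 0.0000 + 0.0000 + 0.0000
  = 0.0000 bits
H(X) + H(Y|X) = 1.2988 + 0.0000 = 1.2988 bits

Decomposition 2: H(Y) + H(X|Y)
H(Y) = -[(7/8)·log₂(7/8) + (1/8)·log₂(1/8)]
  = 0.1686 + 0.3750
  = 0.5436 bits
H(X|Y) = -Σ P(X,Y)·log₂ P(X|Y), where P(X|Y) = P(X,Y) / P(Y)
  (cells with P(X,Y) = 0 contribute 0)
  (X=0,Y=0): P(X|Y) = (5/8)/(7/8) = 5/7;  -(5/8)·log₂(5/7) = 0.3034
  (X=1,Y=1): P(X|Y) = (1/8)/(1/8) = 1;  -(1/8)·log₂(1) = 0.0000
  (X=2,Y=0): P(X|Y) = (1/4)/(7/8) = 2/7;  -(1/4)·log₂(2/7) = 0.4518
H(X|Y) = 0.3034 + 0.0000 + 0.4518
  = 0.7552 bits
H(Y) + H(X|Y) = 0.5436 + 0.7552 = 1.2988 bits

Direct computation of the joint entropy:
H(X,Y) = -[(5/8)·log₂(5/8) + (1/8)·log₂(1/8) + (1/4)·log₂(1/4)]
  = 0.4238 + 0.3750 + 0.5000
  = 1.2988 bits

All three agree: H(X,Y) = 1.2988 bits ✓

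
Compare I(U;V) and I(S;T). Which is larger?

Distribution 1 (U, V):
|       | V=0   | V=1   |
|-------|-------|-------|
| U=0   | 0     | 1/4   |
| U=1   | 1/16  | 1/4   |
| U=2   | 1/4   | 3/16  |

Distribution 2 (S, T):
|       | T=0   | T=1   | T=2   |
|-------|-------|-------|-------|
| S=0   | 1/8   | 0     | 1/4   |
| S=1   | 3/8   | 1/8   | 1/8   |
Distribution 1 (U, V):
Marginal P(U) (row sums):
  P(U=0) = 0 + 1/4 = 1/4
  P(U=1) = 1/16 + 1/4 = 5/16
  P(U=2) = 1/4 + 3/16 = 7/16
Marginal P(V) (column sums):
  P(V=0) = 0 + 1/16 + 1/4 = 5/16
  P(V=1) = 1/4 + 1/4 + 3/16 = 11/16

H(U) = -[(1/4)·log₂(1/4) + (5/16)·log₂(5/16) + (7/16)·log₂(7/16)]
  = 0.5000 + 0.5244 + 0.5218
  = 1.5462 bits
H(V) = -[(5/16)·log₂(5/16) + (11/16)·log₂(11/16)]
  = 0.5244 + 0.3716
  = 0.8960 bits
H(U,V) = -[(1/4)·log₂(1/4) + (1/16)·log₂(1/16) + (1/4)·log₂(1/4) + (1/4)·log₂(1/4) + (3/16)·log₂(3/16)]
  = 0.5000 + 0.2500 + 0.5000 + 0.5000 + 0.4528
  = 2.2028 bits

I(U;V) = H(U) + H(V) - H(U,V)
  = 1.5462 + 0.8960 - 2.2028
  = 0.2394 bits

Distribution 2 (S, T):
Marginal P(S) (row sums):
  P(S=0) = 1/8 + 0 + 1/4 = 3/8
  P(S=1) = 3/8 + 1/8 + 1/8 = 5/8
Marginal P(T) (column sums):
  P(T=0) = 1/8 + 3/8 = 1/2
  P(T=1) = 0 + 1/8 = 1/8
  P(T=2) = 1/4 + 1/8 = 3/8

H(S) = -[(3/8)·log₂(3/8) + (5/8)·log₂(5/8)]
  = 0.5306 + 0.4238
  = 0.9544 bits
H(T) = -[(1/2)·log₂(1/2) + (1/8)·log₂(1/8) + (3/8)·log₂(3/8)]
  = 0.5000 + 0.3750 + 0.5306
  = 1.4056 bits
H(S,T) = -[(1/8)·log₂(1/8) + (1/4)·log₂(1/4) + (3/8)·log₂(3/8) + (1/8)·log₂(1/8) + (1/8)·log₂(1/8)]
  = 0.3750 + 0.5000 + 0.5306 + 0.3750 + 0.3750
  = 2.1556 bits

I(S;T) = H(S) + H(T) - H(S,T)
  = 0.9544 + 1.4056 - 2.1556
  = 0.2044 bits

I(U;V) = 0.2394 bits > I(S;T) = 0.2044 bits, so (U, V) has the higher mutual information (stronger dependence).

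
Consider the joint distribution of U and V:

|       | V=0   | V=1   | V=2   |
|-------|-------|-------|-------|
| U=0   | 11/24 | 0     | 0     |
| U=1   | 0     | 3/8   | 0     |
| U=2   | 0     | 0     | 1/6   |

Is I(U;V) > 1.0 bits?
Marginal P(U) (row sums):
  P(U=0) = 11/24 + 0 + 0 = 11/24
  P(U=1) = 0 + 3/8 + 0 = 3/8
  P(U=2) = 0 + 0 + 1/6 = 1/6
Marginal P(V) (column sums):
  P(V=0) = 11/24 + 0 + 0 = 11/24
  P(V=1) = 0 + 3/8 + 0 = 3/8
  P(V=2) = 0 + 0 + 1/6 = 1/6

H(U) = -[(11/24)·log₂(11/24) + (3/8)·log₂(3/8) + (1/6)·log₂(1/6)]
  = 0.5159 + 0.5306 + 0.4308
  = 1.4773 bits
H(V) = -[(11/24)·log₂(11/24) + (3/8)·log₂(3/8) + (1/6)·log₂(1/6)]
  = 0.5159 + 0.5306 + 0.4308
  = 1.4773 bits
H(U,V) = -[(11/24)·log₂(11/24) + (3/8)·log₂(3/8) + (1/6)·log₂(1/6)]
  = 0.5159 + 0.5306 + 0.4308
  = 1.4773 bits

I(U;V) = H(U) + H(V) - H(U,V)
  = 1.4773 + 1.4773 - 1.4773
  = 1.4773 bits

Yes. I(U;V) = 1.4773 bits, which is > 1.0 bits.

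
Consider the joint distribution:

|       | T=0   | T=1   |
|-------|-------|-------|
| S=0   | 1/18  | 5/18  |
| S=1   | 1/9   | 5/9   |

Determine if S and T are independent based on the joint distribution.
Marginal P(S) (row sums):
  P(S=0) = 1/18 + 5/18 = 1/3
  P(S=1) = 1/9 + 5/9 = 2/3
Marginal P(T) (column sums):
  P(T=0) = 1/18 + 1/9 = 1/6
  P(T=1) = 5/18 + 5/9 = 5/6

S and T are independent iff P(S=i,T=j) = P(S=i)·P(T=j) for every cell.
  P(S=0)·P(T=0) = 1/3 × 1/6 = 1/18 = P(S=0,T=0) ✓
  P(S=0)·P(T=1) = 1/3 × 5/6 = 5/18 = P(S=0,T=1) ✓
  P(S=1)·P(T=0) = 2/3 × 1/6 = 1/9 = P(S=1,T=0) ✓
  P(S=1)·P(T=1) = 2/3 × 5/6 = 5/9 = P(S=1,T=1) ✓

Yes, S and T are independent: every cell factors, so I(S;T) = 0 bits.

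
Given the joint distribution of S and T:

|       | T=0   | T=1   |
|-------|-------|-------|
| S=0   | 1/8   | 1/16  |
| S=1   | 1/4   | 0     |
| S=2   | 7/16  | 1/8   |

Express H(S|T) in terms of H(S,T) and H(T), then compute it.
H(S|T) = H(S,T) - H(T)

Marginal P(T) (column sums):
  P(T=0) = 1/8 + 1/4 + 7/16 = 13/16
  P(T=1) = 1/16 + 0 + 1/8 = 3/16

H(S,T) = -[(1/8)·log₂(1/8) + (1/16)·log₂(1/16) + (1/4)·log₂(1/4) + (7/16)·log₂(7/16) + (1/8)·log₂(1/8)]
  = 0.3750 + 0.2500 + 0.5000 + 0.5218 + 0.3750
  = 2.0218 bits
H(T) = -[(13/16)·log₂(13/16) + (3/16)·log₂(3/16)]
  = 0.2434 + 0.4528
  = 0.6962 bits

H(S|T) = 2.0218 - 0.6962 = 1.3256 bits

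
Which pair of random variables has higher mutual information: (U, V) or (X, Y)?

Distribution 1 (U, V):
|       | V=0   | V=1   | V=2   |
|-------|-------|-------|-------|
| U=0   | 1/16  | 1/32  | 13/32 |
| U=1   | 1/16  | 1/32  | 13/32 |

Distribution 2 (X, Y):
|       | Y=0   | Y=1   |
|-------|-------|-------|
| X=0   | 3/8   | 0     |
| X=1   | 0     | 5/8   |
Distribution 1 (U, V):
Marginal P(U) (row sums):
  P(U=0) = 1/16 + 1/32 + 13/32 = 1/2
  P(U=1) = 1/16 + 1/32 + 13/32 = 1/2
Marginal P(V) (column sums):
  P(V=0) = 1/16 + 1/16 = 1/8
  P(V=1) = 1/32 + 1/32 = 1/16
  P(V=2) = 13/32 + 13/32 = 13/16

H(U) = -[(1/2)·log₂(1/2) + (1/2)·log₂(1/2)]
  = 0.5000 + 0.5000
  = 1.0000 bits
H(V) = -[(1/8)·log₂(1/8) + (1/16)·log₂(1/16) + (13/16)·log₂(13/16)]
  = 0.3750 + 0.2500 + 0.2434
  = 0.8684 bits
H(U,V) = -[(1/16)·log₂(1/16) + (1/32)·log₂(1/32) + (13/32)·log₂(13/32) + (1/16)·log₂(1/16) + (1/32)·log₂(1/32) + (13/32)·log₂(13/32)]
  = 0.2500 + 0.1563 + 0.5279 + 0.2500 + 0.1563 + 0.5279
  = 1.8684 bits

I(U;V) = H(U) + H(V) - H(U,V)
  = 1.0000 + 0.8684 - 1.8684
  = 0.0000 bits

Distribution 2 (X, Y):
Marginal P(X) (row sums):
  P(X=0) = 3/8 + 0 = 3/8
  P(X=1) = 0 + 5/8 = 5/8
Marginal P(Y) (column sums):
  P(Y=0) = 3/8 + 0 = 3/8
  P(Y=1) = 0 + 5/8 = 5/8

H(X) = -[(3/8)·log₂(3/8) + (5/8)·log₂(5/8)]
  = 0.5306 + 0.4238
  = 0.9544 bits
H(Y) = -[(3/8)·log₂(3/8) + (5/8)·log₂(5/8)]
  = 0.5306 + 0.4238
  = 0.9544 bits
H(X,Y) = -[(3/8)·log₂(3/8) + (5/8)·log₂(5/8)]
  = 0.5306 + 0.4238
  = 0.9544 bits

I(X;Y) = H(X) + H(Y) - H(X,Y)
  = 0.9544 + 0.9544 - 0.9544
  = 0.9544 bits

I(X;Y) = 0.9544 bits > I(U;V) = 0.0000 bits, so (X, Y) has the higher mutual information (stronger dependence).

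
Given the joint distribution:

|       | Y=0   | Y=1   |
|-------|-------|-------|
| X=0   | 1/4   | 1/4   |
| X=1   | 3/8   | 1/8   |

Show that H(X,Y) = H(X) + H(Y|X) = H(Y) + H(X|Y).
Marginal P(X) (row sums):
  P(X=0) = 1/4 + 1/4 = 1/2
  P(X=1) = 3/8 + 1/8 = 1/2
Marginal P(Y) (column sums):
  P(Y=0) = 1/4 + 3/8 = 5/8
  P(Y=1) = 1/4 + 1/8 = 3/8

Decomposition 1: H(X) + H(Y|X)
H(X) = -[(1/2)·log₂(1/2) + (1/2)·log₂(1/2)]
  = 0.5000 + 0.5000
  = 1.0000 bits
H(Y|X) = -Σ P(X,Y)·log₂ P(Y|X), where P(Y|X) = P(X,Y) / P(X)
  (X=0,Y=0): P(Y|X) = (1/4)/(1/2) = 1/2;  -(1/4)·log₂(1/2) = 0.2500
  (X=0,Y=1): P(Y|X) = (1/4)/(1/2) = 1/2;  -(1/4)·log₂(1/2) = 0.2500
  (X=1,Y=0): P(Y|X) = (3/8)/(1/2) = 3/4;  -(3/8)·log₂(3/4) = 0.1556
  (X=1,Y=1): P(Y|X) = (1/8)/(1/2) = 1/4;  -(1/8)·log₂(1/4) = 0.2500
H(Y|X) = 0.2500 + 0.2500 + 0.1556 + 0.2500
  = 0.9056 bits
H(X) + H(Y|X) = 1.0000 + 0.9056 = 1.9056 bits

Decomposition 2: H(Y) + H(X|Y)
H(Y) = -[(5/8)·log₂(5/8) + (3/8)·log₂(3/8)]
  = 0.4238 + 0.5306
  = 0.9544 bits
H(X|Y) = -Σ P(X,Y)·log₂ P(X|Y), where P(X|Y) = P(X,Y) / P(Y)
  (X=0,Y=0): P(X|Y) = (1/4)/(5/8) = 2/5;  -(1/4)·log₂(2/5) = 0.3305
  (X=0,Y=1): P(X|Y) = (1/4)/(3/8) = 2/3;  -(1/4)·log₂(2/3) = 0.1462
  (X=1,Y=0): P(X|Y) = (3/8)/(5/8) = 3/5;  -(3/8)·log₂(3/5) = 0.2764
  (X=1,Y=1): P(X|Y) = (1/8)/(3/8) = 1/3;  -(1/8)·log₂(1/3) = 0.1981
H(X|Y) = 0.3305 + 0.1462 + 0.2764 + 0.1981
  = 0.9512 bits
H(Y) + H(X|Y) = 0.9544 + 0.9512 = 1.9056 bits

Direct computation of the joint entropy:
H(X,Y) = -[(1/4)·log₂(1/4) + (1/4)·log₂(1/4) + (3/8)·log₂(3/8) + (1/8)·log₂(1/8)]
  = 0.5000 + 0.5000 + 0.5306 + 0.3750
  = 1.9056 bits

All three agree: H(X,Y) = 1.9056 bits ✓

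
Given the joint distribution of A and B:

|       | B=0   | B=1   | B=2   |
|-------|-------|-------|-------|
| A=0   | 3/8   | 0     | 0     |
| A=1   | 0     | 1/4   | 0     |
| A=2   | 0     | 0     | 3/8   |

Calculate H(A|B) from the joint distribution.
Marginal P(B) (column sums):
  P(B=0) = 3/8 + 0 + 0 = 3/8
  P(B=1) = 0 + 1/4 + 0 = 1/4
  P(B=2) = 0 + 0 + 3/8 = 3/8

H(A|B) = -Σ P(A,B)·log₂ P(A|B), where P(A|B) = P(A,B) / P(B)
  (cells with P(A,B) = 0 contribute 0)
  (A=0,B=0): P(A|B) = (3/8)/(3/8) = 1;  -(3/8)·log₂(1) = 0.0000
  (A=1,B=1): P(A|B) = (1/4)/(1/4) = 1;  -(1/4)·log₂(1) = 0.0000
  (A=2,B=2): P(A|B) = (3/8)/(3/8) = 1;  -(3/8)·log₂(1) = 0.0000
H(A|B) = 0.0000 + 0.0000 + 0.0000
  = 0.0000 bits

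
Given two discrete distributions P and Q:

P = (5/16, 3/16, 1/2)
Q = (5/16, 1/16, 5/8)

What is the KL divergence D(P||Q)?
D(P||Q) = Σ P(i) log₂(P(i)/Q(i))
  i=0: (5/16) × log₂((5/16)/(5/16)) = (5/16) × log₂(1) = 0.0000
  i=1: (3/16) × log₂((3/16)/(1/16)) = (3/16) × log₂(3) = 0.2972
  i=2: (1/2) × log₂((1/2)/(5/8)) = (1/2) × log₂(4/5) = -0.1610
D(P||Q) = 0.0000 + 0.2972 - 0.1610
  = 0.1362 bits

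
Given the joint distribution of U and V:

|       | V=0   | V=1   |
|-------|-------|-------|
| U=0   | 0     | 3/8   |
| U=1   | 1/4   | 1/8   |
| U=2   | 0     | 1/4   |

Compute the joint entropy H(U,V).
H(U,V) = -Σ P(U,V) log₂ P(U,V), summed over the non-zero cells:
H(U,V) = -[(3/8)·log₂(3/8) + (1/4)·log₂(1/4) + (1/8)·log₂(1/8) + (1/4)·log₂(1/4)]
  = 0.5306 + 0.5000 + 0.3750 + 0.5000
  = 1.9056 bits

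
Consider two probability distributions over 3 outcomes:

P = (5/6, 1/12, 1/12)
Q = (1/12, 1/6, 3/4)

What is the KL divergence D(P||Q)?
D(P||Q) = Σ P(i) log₂(P(i)/Q(i))
  i=0: (5/6) × log₂((5/6)/(1/12)) = (5/6) × log₂(10) = 2.7683
  i=1: (1/12) × log₂((1/12)/(1/6)) = (1/12) × log₂(1/2) = -0.0833
  i=2: (1/12) × log₂((1/12)/(3/4)) = (1/12) × log₂(1/9) = -0.2642
D(P||Q) = 2.7683 - 0.0833 - 0.2642
  = 2.4208 bits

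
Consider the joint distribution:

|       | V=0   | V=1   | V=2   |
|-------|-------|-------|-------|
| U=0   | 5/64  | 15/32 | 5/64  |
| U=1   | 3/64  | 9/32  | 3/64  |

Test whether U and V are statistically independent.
Marginal P(U) (row sums):
  P(U=0) = 5/64 + 15/32 + 5/64 = 5/8
  P(U=1) = 3/64 + 9/32 + 3/64 = 3/8
Marginal P(V) (column sums):
  P(V=0) = 5/64 + 3/64 = 1/8
  P(V=1) = 15/32 + 9/32 = 3/4
  P(V=2) = 5/64 + 3/64 = 1/8

U and V are independent iff P(U=i,V=j) = P(U=i)·P(V=j) for every cell.
  P(U=0)·P(V=0) = 5/8 × 1/8 = 5/64 = P(U=0,V=0) ✓
  P(U=0)·P(V=1) = 5/8 × 3/4 = 15/32 = P(U=0,V=1) ✓
  P(U=0)·P(V=2) = 5/8 × 1/8 = 5/64 = P(U=0,V=2) ✓
  P(U=1)·P(V=0) = 3/8 × 1/8 = 3/64 = P(U=1,V=0) ✓
  P(U=1)·P(V=1) = 3/8 × 3/4 = 9/32 = P(U=1,V=1) ✓
  P(U=1)·P(V=2) = 3/8 × 1/8 = 3/64 = P(U=1,V=2) ✓

Yes, U and V are independent: every cell factors, so I(U;V) = 0 bits.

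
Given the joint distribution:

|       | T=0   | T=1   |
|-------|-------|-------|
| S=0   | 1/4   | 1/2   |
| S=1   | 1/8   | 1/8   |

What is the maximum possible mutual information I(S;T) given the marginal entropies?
The upper bound on mutual information is I(S;T) ≤ min(H(S), H(T)).

Marginal P(S) (row sums):
  P(S=0) = 1/4 + 1/2 = 3/4
  P(S=1) = 1/8 + 1/8 = 1/4
Marginal P(T) (column sums):
  P(T=0) = 1/4 + 1/8 = 3/8
  P(T=1) = 1/2 + 1/8 = 5/8

H(S) = -[(3/4)·log₂(3/4) + (1/4)·log₂(1/4)]
  = 0.3113 + 0.5000
  = 0.8113 bits
H(T) = -[(3/8)·log₂(3/8) + (5/8)·log₂(5/8)]
  = 0.5306 + 0.4238
  = 0.9544 bits

Maximum possible I(S;T) = min(0.8113, 0.9544) = 0.8113 bits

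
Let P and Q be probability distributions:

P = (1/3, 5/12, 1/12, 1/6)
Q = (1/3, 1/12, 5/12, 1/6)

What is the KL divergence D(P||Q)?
D(P||Q) = Σ P(i) log₂(P(i)/Q(i))
  i=0: (1/3) × log₂((1/3)/(1/3)) = (1/3) × log₂(1) = 0.0000
  i=1: (5/12) × log₂((5/12)/(1/12)) = (5/12) × log₂(5) = 0.9675
  i=2: (1/12) × log₂((1/12)/(5/12)) = (1/12) × log₂(1/5) = -0.1935
  i=3: (1/6) × log₂((1/6)/(1/6)) = (1/6) × log₂(1) = 0.0000
D(P||Q) = 0.0000 + 0.9675 - 0.1935 + 0.0000
  = 0.7740 bits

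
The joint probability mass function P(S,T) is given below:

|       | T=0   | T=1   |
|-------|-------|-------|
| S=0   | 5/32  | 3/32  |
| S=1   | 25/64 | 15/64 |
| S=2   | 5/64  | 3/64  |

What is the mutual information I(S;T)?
Marginal P(S) (row sums):
  P(S=0) = 5/32 + 3/32 = 1/4
  P(S=1) = 25/64 + 15/64 = 5/8
  P(S=2) = 5/64 + 3/64 = 1/8
Marginal P(T) (column sums):
  P(T=0) = 5/32 + 25/64 + 5/64 = 5/8
  P(T=1) = 3/32 + 15/64 + 3/64 = 3/8

H(S) = -[(1/4)·log₂(1/4) + (5/8)·log₂(5/8) + (1/8)·log₂(1/8)]
  = 0.5000 + 0.4238 + 0.3750
  = 1.2988 bits
H(T) = -[(5/8)·log₂(5/8) + (3/8)·log₂(3/8)]
  = 0.4238 + 0.5306
  = 0.9544 bits
H(S,T) = -[(5/32)·log₂(5/32) + (3/32)·log₂(3/32) + (25/64)·log₂(25/64) + (15/64)·log₂(15/64) + (5/64)·log₂(5/64) + (3/64)·log₂(3/64)]
  = 0.4184 + 0.3202 + 0.5297 + 0.4906 + 0.2873 + 0.2070
  = 2.2532 bits

I(S;T) = H(S) + H(T) - H(S,T)
  = 1.2988 + 0.9544 - 2.2532
  = 0.0000 bits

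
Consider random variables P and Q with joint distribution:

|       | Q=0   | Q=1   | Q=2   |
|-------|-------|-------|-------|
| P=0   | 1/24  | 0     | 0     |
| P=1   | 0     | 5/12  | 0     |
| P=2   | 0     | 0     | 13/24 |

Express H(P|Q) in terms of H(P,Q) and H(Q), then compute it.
H(P|Q) = H(P,Q) - H(Q)

Marginal P(Q) (column sums):
  P(Q=0) = 1/24 + 0 + 0 = 1/24
  P(Q=1) = 0 + 5/12 + 0 = 5/12
  P(Q=2) = 0 + 0 + 13/24 = 13/24

H(P,Q) = -[(1/24)·log₂(1/24) + (5/12)·log₂(5/12) + (13/24)·log₂(13/24)]
  = 0.1910 + 0.5263 + 0.4791
  = 1.1964 bits
H(Q) = -[(1/24)·log₂(1/24) + (5/12)·log₂(5/12) + (13/24)·log₂(13/24)]
  = 0.1910 + 0.5263 + 0.4791
  = 1.1964 bits

H(P|Q) = 1.1964 - 1.1964 = 0.0000 bits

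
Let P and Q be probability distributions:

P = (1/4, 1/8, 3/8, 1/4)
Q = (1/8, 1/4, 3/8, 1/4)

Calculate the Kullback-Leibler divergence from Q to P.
D(P||Q) = Σ P(i) log₂(P(i)/Q(i))
  i=0: (1/4) × log₂((1/4)/(1/8)) = (1/4) × log₂(2) = 0.2500
  i=1: (1/8) × log₂((1/8)/(1/4)) = (1/8) × log₂(1/2) = -0.1250
  i=2: (3/8) × log₂((3/8)/(3/8)) = (3/8) × log₂(1) = 0.0000
  i=3: (1/4) × log₂((1/4)/(1/4)) = (1/4) × log₂(1) = 0.0000
D(P||Q) = 0.2500 - 0.1250 + 0.0000 + 0.0000
  = 0.1250 bits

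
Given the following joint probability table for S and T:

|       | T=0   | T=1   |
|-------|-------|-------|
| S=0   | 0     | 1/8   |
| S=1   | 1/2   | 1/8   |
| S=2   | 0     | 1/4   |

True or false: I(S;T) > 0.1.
Marginal P(S) (row sums):
  P(S=0) = 0 + 1/8 = 1/8
  P(S=1) = 1/2 + 1/8 = 5/8
  P(S=2) = 0 + 1/4 = 1/4
Marginal P(T) (column sums):
  P(T=0) = 0 + 1/2 + 0 = 1/2
  P(T=1) = 1/8 + 1/8 + 1/4 = 1/2

H(S) = -[(1/8)·log₂(1/8) + (5/8)·log₂(5/8) + (1/4)·log₂(1/4)]
  = 0.3750 + 0.4238 + 0.5000
  = 1.2988 bits
H(T) = -[(1/2)·log₂(1/2) + (1/2)·log₂(1/2)]
  = 0.5000 + 0.5000
  = 1.0000 bits
H(S,T) = -[(1/8)·log₂(1/8) + (1/2)·log₂(1/2) + (1/8)·log₂(1/8) + (1/4)·log₂(1/4)]
  = 0.3750 + 0.5000 + 0.3750 + 0.5000
  = 1.7500 bits

I(S;T) = H(S) + H(T) - H(S,T)
  = 1.2988 + 1.0000 - 1.7500
  = 0.5488 bits

True. I(S;T) = 0.5488 bits, which is > 0.1 bits.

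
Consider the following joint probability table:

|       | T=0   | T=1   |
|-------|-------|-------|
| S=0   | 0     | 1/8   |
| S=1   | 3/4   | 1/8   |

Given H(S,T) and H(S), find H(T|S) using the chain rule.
From the chain rule: H(S,T) = H(S) + H(T|S)
Therefore: H(T|S) = H(S,T) - H(S)

H(S,T) = -[(1/8)·log₂(1/8) + (3/4)·log₂(3/4) + (1/8)·log₂(1/8)]
  = 0.3750 + 0.3113 + 0.3750
  = 1.0613 bits
Marginal P(S) (row sums):
  P(S=0) = 0 + 1/8 = 1/8
  P(S=1) = 3/4 + 1/8 = 7/8
H(S) = -[(1/8)·log₂(1/8) + (7/8)·log₂(7/8)]
  = 0.3750 + 0.1686
  = 0.5436 bits

H(T|S) = 1.0613 - 0.5436 = 0.5177 bits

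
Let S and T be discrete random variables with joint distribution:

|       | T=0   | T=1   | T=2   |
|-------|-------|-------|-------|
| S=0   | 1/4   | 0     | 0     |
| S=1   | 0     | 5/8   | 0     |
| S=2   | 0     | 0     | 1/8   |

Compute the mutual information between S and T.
Marginal P(S) (row sums):
  P(S=0) = 1/4 + 0 + 0 = 1/4
  P(S=1) = 0 + 5/8 + 0 = 5/8
  P(S=2) = 0 + 0 + 1/8 = 1/8
Marginal P(T) (column sums):
  P(T=0) = 1/4 + 0 + 0 = 1/4
  P(T=1) = 0 + 5/8 + 0 = 5/8
  P(T=2) = 0 + 0 + 1/8 = 1/8

H(S) = -[(1/4)·log₂(1/4) + (5/8)·log₂(5/8) + (1/8)·log₂(1/8)]
  = 0.5000 + 0.4238 + 0.3750
  = 1.2988 bits
H(T) = -[(1/4)·log₂(1/4) + (5/8)·log₂(5/8) + (1/8)·log₂(1/8)]
  = 0.5000 + 0.4238 + 0.3750
  = 1.2988 bits
H(S,T) = -[(1/4)·log₂(1/4) + (5/8)·log₂(5/8) + (1/8)·log₂(1/8)]
  = 0.5000 + 0.4238 + 0.3750
  = 1.2988 bits

I(S;T) = H(S) + H(T) - H(S,T)
  = 1.2988 + 1.2988 - 1.2988
  = 1.2988 bits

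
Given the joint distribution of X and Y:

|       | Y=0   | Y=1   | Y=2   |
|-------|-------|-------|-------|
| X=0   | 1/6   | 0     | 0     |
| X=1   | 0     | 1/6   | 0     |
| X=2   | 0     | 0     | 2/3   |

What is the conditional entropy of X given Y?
Marginal P(Y) (column sums):
  P(Y=0) = 1/6 + 0 + 0 = 1/6
  P(Y=1) = 0 + 1/6 + 0 = 1/6
  P(Y=2) = 0 + 0 + 2/3 = 2/3

H(X|Y) = -Σ P(X,Y)·log₂ P(X|Y), where P(X|Y) = P(X,Y) / P(Y)
  (cells with P(X,Y) = 0 contribute 0)
  (X=0,Y=0): P(X|Y) = (1/6)/(1/6) = 1;  -(1/6)·log₂(1) = 0.0000
  (X=1,Y=1): P(X|Y) = (1/6)/(1/6) = 1;  -(1/6)·log₂(1) = 0.0000
  (X=2,Y=2): P(X|Y) = (2/3)/(2/3) = 1;  -(2/3)·log₂(1) = 0.0000
H(X|Y) = 0.0000 + 0.0000 + 0.0000
  = 0.0000 bits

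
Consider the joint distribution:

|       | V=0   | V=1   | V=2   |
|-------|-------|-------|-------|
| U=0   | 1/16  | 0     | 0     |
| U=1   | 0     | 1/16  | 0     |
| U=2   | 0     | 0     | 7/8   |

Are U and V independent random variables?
Marginal P(U) (row sums):
  P(U=0) = 1/16 + 0 + 0 = 1/16
  P(U=1) = 0 + 1/16 + 0 = 1/16
  P(U=2) = 0 + 0 + 7/8 = 7/8
Marginal P(V) (column sums):
  P(V=0) = 1/16 + 0 + 0 = 1/16
  P(V=1) = 0 + 1/16 + 0 = 1/16
  P(V=2) = 0 + 0 + 7/8 = 7/8

U and V are independent iff P(U=i,V=j) = P(U=i)·P(V=j) for every cell.
  P(U=0)·P(V=0) = 1/16 × 1/16 = 1/256, but P(U=0,V=0) = 1/16 ✗

No, U and V are not independent. Quantitatively, I(U;V) > 0:

H(U) = -[(1/16)·log₂(1/16) + (1/16)·log₂(1/16) + (7/8)·log₂(7/8)]
  = 0.2500 + 0.2500 + 0.1686
  = 0.6686 bits
H(V) = -[(1/16)·log₂(1/16) + (1/16)·log₂(1/16) + (7/8)·log₂(7/8)]
  = 0.2500 + 0.2500 + 0.1686
  = 0.6686 bits
H(U,V) = -[(1/16)·log₂(1/16) + (1/16)·log₂(1/16) + (7/8)·log₂(7/8)]
  = 0.2500 + 0.2500 + 0.1686
  = 0.6686 bits
I(U;V) = H(U) + H(V) - H(U,V) = 0.6686 + 0.6686 - 0.6686 = 0.6686 bits > 0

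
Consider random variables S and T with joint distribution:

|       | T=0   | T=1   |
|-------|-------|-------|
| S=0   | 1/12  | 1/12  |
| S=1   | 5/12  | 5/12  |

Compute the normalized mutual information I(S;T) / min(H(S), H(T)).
Marginal P(S) (row sums):
  P(S=0) = 1/12 + 1/12 = 1/6
  P(S=1) = 5/12 + 5/12 = 5/6
Marginal P(T) (column sums):
  P(T=0) = 1/12 + 5/12 = 1/2
  P(T=1) = 1/12 + 5/12 = 1/2

H(S) = -[(1/6)·log₂(1/6) + (5/6)·log₂(5/6)]
  = 0.4308 + 0.2192
  = 0.6500 bits
H(T) = -[(1/2)·log₂(1/2) + (1/2)·log₂(1/2)]
  = 0.5000 + 0.5000
  = 1.0000 bits
H(S,T) = -[(1/12)·log₂(1/12) + (1/12)·log₂(1/12) + (5/12)·log₂(5/12) + (5/12)·log₂(5/12)]
  = 0.2987 + 0.2987 + 0.5263 + 0.5263
  = 1.6500 bits

I(S;T) = H(S) + H(T) - H(S,T)
  = 0.6500 + 1.0000 - 1.6500
  = 0.0000 bits

min(H(S), H(T)) = min(0.6500, 1.0000) = 0.6500 bits
Normalized MI = 0.0000 / 0.6500 = 0.0000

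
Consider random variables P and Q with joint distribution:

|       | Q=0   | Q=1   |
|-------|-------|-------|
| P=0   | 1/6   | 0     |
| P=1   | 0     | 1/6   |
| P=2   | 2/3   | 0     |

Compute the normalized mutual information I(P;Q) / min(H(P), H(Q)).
Marginal P(P) (row sums):
  P(P=0) = 1/6 + 0 = 1/6
  P(P=1) = 0 + 1/6 = 1/6
  P(P=2) = 2/3 + 0 = 2/3
Marginal P(Q) (column sums):
  P(Q=0) = 1/6 + 0 + 2/3 = 5/6
  P(Q=1) = 0 + 1/6 + 0 = 1/6

H(P) = -[(1/6)·log₂(1/6) + (1/6)·log₂(1/6) + (2/3)·log₂(2/3)]
  = 0.4308 + 0.4308 + 0.3900
  = 1.2516 bits
H(Q) = -[(5/6)·log₂(5/6) + (1/6)·log₂(1/6)]
  = 0.2192 + 0.4308
  = 0.6500 bits
H(P,Q) = -[(1/6)·log₂(1/6) + (1/6)·log₂(1/6) + (2/3)·log₂(2/3)]
  = 0.4308 + 0.4308 + 0.3900
  = 1.2516 bits

I(P;Q) = H(P) + H(Q) - H(P,Q)
  = 1.2516 + 0.6500 - 1.2516
  = 0.6500 bits

min(H(P), H(Q)) = min(1.2516, 0.6500) = 0.6500 bits
Normalized MI = 0.6500 / 0.6500 = 1.0000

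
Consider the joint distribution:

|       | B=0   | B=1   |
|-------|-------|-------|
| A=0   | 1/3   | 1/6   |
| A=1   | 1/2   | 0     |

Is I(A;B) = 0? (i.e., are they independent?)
Marginal P(A) (row sums):
  P(A=0) = 1/3 + 1/6 = 1/2
  P(A=1) = 1/2 + 0 = 1/2
Marginal P(B) (column sums):
  P(B=0) = 1/3 + 1/2 = 5/6
  P(B=1) = 1/6 + 0 = 1/6

A and B are independent iff P(A=i,B=j) = P(A=i)·P(B=j) for every cell.
  P(A=0)·P(B=0) = 1/2 × 5/6 = 5/12, but P(A=0,B=0) = 1/3 ✗

No, A and B are not independent. Quantitatively, I(A;B) > 0:

H(A) = -[(1/2)·log₂(1/2) + (1/2)·log₂(1/2)]
  = 0.5000 + 0.5000
  = 1.0000 bits
H(B) = -[(5/6)·log₂(5/6) + (1/6)·log₂(1/6)]
  = 0.2192 + 0.4308
  = 0.6500 bits
H(A,B) = -[(1/3)·log₂(1/3) + (1/6)·log₂(1/6) + (1/2)·log₂(1/2)]
  = 0.5283 + 0.4308 + 0.5000
  = 1.4591 bits
I(A;B) = H(A) + H(B) - H(A,B) = 1.0000 + 0.6500 - 1.4591 = 0.1909 bits > 0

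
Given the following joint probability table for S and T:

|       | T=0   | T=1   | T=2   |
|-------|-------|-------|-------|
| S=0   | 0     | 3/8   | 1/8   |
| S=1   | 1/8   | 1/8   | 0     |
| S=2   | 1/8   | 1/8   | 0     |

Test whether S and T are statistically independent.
Marginal P(S) (row sums):
  P(S=0) = 0 + 3/8 + 1/8 = 1/2
  P(S=1) = 1/8 + 1/8 + 0 = 1/4
  P(S=2) = 1/8 + 1/8 + 0 = 1/4
Marginal P(T) (column sums):
  P(T=0) = 0 + 1/8 + 1/8 = 1/4
  P(T=1) = 3/8 + 1/8 + 1/8 = 5/8
  P(T=2) = 1/8 + 0 + 0 = 1/8

S and T are independent iff P(S=i,T=j) = P(S=i)·P(T=j) for every cell.
  P(S=0)·P(T=0) = 1/2 × 1/4 = 1/8, but P(S=0,T=0) = 0 ✗

No, S and T are not independent. Quantitatively, I(S;T) > 0:

H(S) = -[(1/2)·log₂(1/2) + (1/4)·log₂(1/4) + (1/4)·log₂(1/4)]
  = 0.5000 + 0.5000 + 0.5000
  = 1.5000 bits
H(T) = -[(1/4)·log₂(1/4) + (5/8)·log₂(5/8) + (1/8)·log₂(1/8)]
  = 0.5000 + 0.4238 + 0.3750
  = 1.2988 bits
H(S,T) = -[(3/8)·log₂(3/8) + (1/8)·log₂(1/8) + (1/8)·log₂(1/8) + (1/8)·log₂(1/8) + (1/8)·log₂(1/8) + (1/8)·log₂(1/8)]
  = 0.5306 + 0.3750 + 0.3750 + 0.3750 + 0.3750 + 0.3750
  = 2.4056 bits
I(S;T) = H(S) + H(T) - H(S,T) = 1.5000 + 1.2988 - 2.4056 = 0.3932 bits > 0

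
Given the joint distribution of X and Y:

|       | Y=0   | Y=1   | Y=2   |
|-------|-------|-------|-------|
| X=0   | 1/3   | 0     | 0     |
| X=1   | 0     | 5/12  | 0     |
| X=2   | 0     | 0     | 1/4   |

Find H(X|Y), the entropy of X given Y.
Marginal P(Y) (column sums):
  P(Y=0) = 1/3 + 0 + 0 = 1/3
  P(Y=1) = 0 + 5/12 + 0 = 5/12
  P(Y=2) = 0 + 0 + 1/4 = 1/4

H(X|Y) = -Σ P(X,Y)·log₂ P(X|Y), where P(X|Y) = P(X,Y) / P(Y)
  (cells with P(X,Y) = 0 contribute 0)
  (X=0,Y=0): P(X|Y) = (1/3)/(1/3) = 1;  -(1/3)·log₂(1) = 0.0000
  (X=1,Y=1): P(X|Y) = (5/12)/(5/12) = 1;  -(5/12)·log₂(1) = 0.0000
  (X=2,Y=2): P(X|Y) = (1/4)/(1/4) = 1;  -(1/4)·log₂(1) = 0.0000
H(X|Y) = 0.0000 + 0.0000 + 0.0000
  = 0.0000 bits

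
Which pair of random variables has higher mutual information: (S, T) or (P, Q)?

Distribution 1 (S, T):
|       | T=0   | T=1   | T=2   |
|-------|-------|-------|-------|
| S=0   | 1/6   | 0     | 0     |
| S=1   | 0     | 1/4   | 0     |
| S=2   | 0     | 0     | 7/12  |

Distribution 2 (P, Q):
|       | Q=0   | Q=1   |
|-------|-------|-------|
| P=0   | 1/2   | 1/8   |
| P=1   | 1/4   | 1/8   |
Distribution 1 (S, T):
Marginal P(S) (row sums):
  P(S=0) = 1/6 + 0 + 0 = 1/6
  P(S=1) = 0 + 1/4 + 0 = 1/4
  P(S=2) = 0 + 0 + 7/12 = 7/12
Marginal P(T) (column sums):
  P(T=0) = 1/6 + 0 + 0 = 1/6
  P(T=1) = 0 + 1/4 + 0 = 1/4
  P(T=2) = 0 + 0 + 7/12 = 7/12

H(S) = -[(1/6)·log₂(1/6) + (1/4)·log₂(1/4) + (7/12)·log₂(7/12)]
  = 0.4308 + 0.5000 + 0.4536
  = 1.3844 bits
H(T) = -[(1/6)·log₂(1/6) + (1/4)·log₂(1/4) + (7/12)·log₂(7/12)]
  = 0.4308 + 0.5000 + 0.4536
  = 1.3844 bits
H(S,T) = -[(1/6)·log₂(1/6) + (1/4)·log₂(1/4) + (7/12)·log₂(7/12)]
  = 0.4308 + 0.5000 + 0.4536
  = 1.3844 bits

I(S;T) = H(S) + H(T) - H(S,T)
  = 1.3844 + 1.3844 - 1.3844
  = 1.3844 bits

Distribution 2 (P, Q):
Marginal P(P) (row sums):
  P(P=0) = 1/2 + 1/8 = 5/8
  P(P=1) = 1/4 + 1/8 = 3/8
Marginal P(Q) (column sums):
  P(Q=0) = 1/2 + 1/4 = 3/4
  P(Q=1) = 1/8 + 1/8 = 1/4

H(P) = -[(5/8)·log₂(5/8) + (3/8)·log₂(3/8)]
  = 0.4238 + 0.5306
  = 0.9544 bits
H(Q) = -[(3/4)·log₂(3/4) + (1/4)·log₂(1/4)]
  = 0.3113 + 0.5000
  = 0.8113 bits
H(P,Q) = -[(1/2)·log₂(1/2) + (1/8)·log₂(1/8) + (1/4)·log₂(1/4) + (1/8)·log₂(1/8)]
  = 0.5000 + 0.3750 + 0.5000 + 0.3750
  = 1.7500 bits

I(P;Q) = H(P) + H(Q) - H(P,Q)
  = 0.9544 + 0.8113 - 1.7500
  = 0.0157 bits

I(S;T) = 1.3844 bits > I(P;Q) = 0.0157 bits, so (S, T) has the higher mutual information (stronger dependence).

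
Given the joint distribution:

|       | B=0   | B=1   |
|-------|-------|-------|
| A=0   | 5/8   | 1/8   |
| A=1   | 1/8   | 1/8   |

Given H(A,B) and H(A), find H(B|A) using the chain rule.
From the chain rule: H(A,B) = H(A) + H(B|A)
Therefore: H(B|A) = H(A,B) - H(A)

H(A,B) = -[(5/8)·log₂(5/8) + (1/8)·log₂(1/8) + (1/8)·log₂(1/8) + (1/8)·log₂(1/8)]
  = 0.4238 + 0.3750 + 0.3750 + 0.3750
  = 1.5488 bits
Marginal P(A) (row sums):
  P(A=0) = 5/8 + 1/8 = 3/4
  P(A=1) = 1/8 + 1/8 = 1/4
H(A) = -[(3/4)·log₂(3/4) + (1/4)·log₂(1/4)]
  = 0.3113 + 0.5000
  = 0.8113 bits

H(B|A) = 1.5488 - 0.8113 = 0.7375 bits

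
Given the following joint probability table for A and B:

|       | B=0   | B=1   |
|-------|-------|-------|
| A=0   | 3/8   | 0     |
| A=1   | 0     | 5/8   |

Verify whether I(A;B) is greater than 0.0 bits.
Marginal P(A) (row sums):
  P(A=0) = 3/8 + 0 = 3/8
  P(A=1) = 0 + 5/8 = 5/8
Marginal P(B) (column sums):
  P(B=0) = 3/8 + 0 = 3/8
  P(B=1) = 0 + 5/8 = 5/8

H(A) = -[(3/8)·log₂(3/8) + (5/8)·log₂(5/8)]
  = 0.5306 + 0.4238
  = 0.9544 bits
H(B) = -[(3/8)·log₂(3/8) + (5/8)·log₂(5/8)]
  = 0.5306 + 0.4238
  = 0.9544 bits
H(A,B) = -[(3/8)·log₂(3/8) + (5/8)·log₂(5/8)]
  = 0.5306 + 0.4238
  = 0.9544 bits

I(A;B) = H(A) + H(B) - H(A,B)
  = 0.9544 + 0.9544 - 0.9544
  = 0.9544 bits

Yes. I(A;B) = 0.9544 bits, which is > 0.0 bits.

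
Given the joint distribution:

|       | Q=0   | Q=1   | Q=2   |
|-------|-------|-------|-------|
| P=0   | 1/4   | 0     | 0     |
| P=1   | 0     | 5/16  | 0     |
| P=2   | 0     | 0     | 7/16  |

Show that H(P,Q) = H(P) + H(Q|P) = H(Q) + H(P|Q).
Marginal P(P) (row sums):
  P(P=0) = 1/4 + 0 + 0 = 1/4
  P(P=1) = 0 + 5/16 + 0 = 5/16
  P(P=2) = 0 + 0 + 7/16 = 7/16
Marginal P(Q) (column sums):
  P(Q=0) = 1/4 + 0 + 0 = 1/4
  P(Q=1) = 0 + 5/16 + 0 = 5/16
  P(Q=2) = 0 + 0 + 7/16 = 7/16

Decomposition 1: H(P) + H(Q|P)
H(P) = -[(1/4)·log₂(1/4) + (5/16)·log₂(5/16) + (7/16)·log₂(7/16)]
  = 0.5000 + 0.5244 + 0.5218
  = 1.5462 bits
H(Q|P) = -Σ P(P,Q)·log₂ P(Q|P), where P(Q|P) = P(P,Q) / P(P)
  (cells with P(P,Q) = 0 contribute 0)
  (P=0,Q=0): P(Q|P) = (1/4)/(1/4) = 1;  -(1/4)·log₂(1) = 0.0000
  (P=1,Q=1): P(Q|P) = (5/16)/(5/16) = 1;  -(5/16)·log₂(1) = 0.0000
  (P=2,Q=2): P(Q|P) = (7/16)/(7/16) = 1;  -(7/16)·log₂(1) = 0.0000
H(Q|P) = 0.0000 + 0.0000 + 0.0000
  = 0.0000 bits
H(P) + H(Q|P) = 1.5462 + 0.0000 = 1.5462 bits

Decomposition 2: H(Q) + H(P|Q)
H(Q) = -[(1/4)·log₂(1/4) + (5/16)·log₂(5/16) + (7/16)·log₂(7/16)]
  = 0.5000 + 0.5244 + 0.5218
  = 1.5462 bits
H(P|Q) = -Σ P(P,Q)·log₂ P(P|Q), where P(P|Q) = P(P,Q) / P(Q)
  (cells with P(P,Q) = 0 contribute 0)
  (P=0,Q=0): P(P|Q) = (1/4)/(1/4) = 1;  -(1/4)·log₂(1) = 0.0000
  (P=1,Q=1): P(P|Q) = (5/16)/(5/16) = 1;  -(5/16)·log₂(1) = 0.0000
  (P=2,Q=2): P(P|Q) = (7/16)/(7/16) = 1;  -(7/16)·log₂(1) = 0.0000
H(P|Q) = 0.0000 + 0.0000 + 0.0000
  = 0.0000 bits
H(Q) + H(P|Q) = 1.5462 + 0.0000 = 1.5462 bits

Direct computation of the joint entropy:
H(P,Q) = -[(1/4)·log₂(1/4) + (5/16)·log₂(5/16) + (7/16)·log₂(7/16)]
  = 0.5000 + 0.5244 + 0.5218
  = 1.5462 bits

All three agree: H(P,Q) = 1.5462 bits ✓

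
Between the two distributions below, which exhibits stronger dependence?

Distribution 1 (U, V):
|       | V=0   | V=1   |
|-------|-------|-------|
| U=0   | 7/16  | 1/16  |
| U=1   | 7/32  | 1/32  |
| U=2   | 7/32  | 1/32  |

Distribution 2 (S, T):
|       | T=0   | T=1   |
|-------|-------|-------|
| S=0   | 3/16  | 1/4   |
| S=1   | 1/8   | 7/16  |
Distribution 1 (U, V):
Marginal P(U) (row sums):
  P(U=0) = 7/16 + 1/16 = 1/2
  P(U=1) = 7/32 + 1/32 = 1/4
  P(U=2) = 7/32 + 1/32 = 1/4
Marginal P(V) (column sums):
  P(V=0) = 7/16 + 7/32 + 7/32 = 7/8
  P(V=1) = 1/16 + 1/32 + 1/32 = 1/8

H(U) = -[(1/2)·log₂(1/2) + (1/4)·log₂(1/4) + (1/4)·log₂(1/4)]
  = 0.5000 + 0.5000 + 0.5000
  = 1.5000 bits
H(V) = -[(7/8)·log₂(7/8) + (1/8)·log₂(1/8)]
  = 0.1686 + 0.3750
  = 0.5436 bits
H(U,V) = -[(7/16)·log₂(7/16) + (1/16)·log₂(1/16) + (7/32)·log₂(7/32) + (1/32)·log₂(1/32) + (7/32)·log₂(7/32) + (1/32)·log₂(1/32)]
  = 0.5218 + 0.2500 + 0.4796 + 0.1563 + 0.4796 + 0.1563
  = 2.0436 bits

I(U;V) = H(U) + H(V) - H(U,V)
  = 1.5000 + 0.5436 - 2.0436
  = 0.0000 bits

Distribution 2 (S, T):
Marginal P(S) (row sums):
  P(S=0) = 3/16 + 1/4 = 7/16
  P(S=1) = 1/8 + 7/16 = 9/16
Marginal P(T) (column sums):
  P(T=0) = 3/16 + 1/8 = 5/16
  P(T=1) = 1/4 + 7/16 = 11/16

H(S) = -[(7/16)·log₂(7/16) + (9/16)·log₂(9/16)]
  = 0.5218 + 0.4669
  = 0.9887 bits
H(T) = -[(5/16)·log₂(5/16) + (11/16)·log₂(11/16)]
  = 0.5244 + 0.3716
  = 0.8960 bits
H(S,T) = -[(3/16)·log₂(3/16) + (1/4)·log₂(1/4) + (1/8)·log₂(1/8) + (7/16)·log₂(7/16)]
  = 0.4528 + 0.5000 + 0.3750 + 0.5218
  = 1.8496 bits

I(S;T) = H(S) + H(T) - H(S,T)
  = 0.9887 + 0.8960 - 1.8496
  = 0.0351 bits

I(S;T) = 0.0351 bits > I(U;V) = 0.0000 bits, so (S, T) has the higher mutual information (stronger dependence).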